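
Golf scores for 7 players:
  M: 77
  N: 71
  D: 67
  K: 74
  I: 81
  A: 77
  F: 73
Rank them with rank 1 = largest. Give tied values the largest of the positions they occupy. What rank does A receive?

Sorted (descending): 81, 77, 77, 74, 73, 71, 67
The 2 values of 77 occupy positions 2–3 → each gets rank 3.
A has value 77 → rank 3.

3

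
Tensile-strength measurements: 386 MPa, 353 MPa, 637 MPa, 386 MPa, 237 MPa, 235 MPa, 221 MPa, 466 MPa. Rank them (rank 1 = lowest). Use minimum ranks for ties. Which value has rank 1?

Sorted (ascending): 221, 235, 237, 353, 386, 386, 466, 637
The 2 values of 386 occupy positions 5–6 → each gets rank 5.
Rank 1 → value 221.

221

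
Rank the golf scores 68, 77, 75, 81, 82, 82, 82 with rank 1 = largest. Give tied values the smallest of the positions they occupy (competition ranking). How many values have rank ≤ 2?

3

Sorted (descending): 82, 82, 82, 81, 77, 75, 68
The 3 values of 82 occupy positions 1–3 → each gets rank 1.
Ranks ≤ 2: {1, 1, 1} → 3 values.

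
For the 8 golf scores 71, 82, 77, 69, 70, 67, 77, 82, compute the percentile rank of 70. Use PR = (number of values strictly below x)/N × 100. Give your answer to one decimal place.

25.0

N = 8.
Strictly below 70: 2. Equal to 70: 1.
PR = 2/8 × 100 = 25.0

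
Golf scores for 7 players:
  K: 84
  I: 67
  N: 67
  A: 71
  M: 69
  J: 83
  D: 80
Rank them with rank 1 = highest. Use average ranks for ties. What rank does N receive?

6.5

Sorted (descending): 84, 83, 80, 71, 69, 67, 67
The 2 values of 67 occupy positions 6–7 → average rank (6+7)/2 = 6.5.
N has value 67 → rank 6.5.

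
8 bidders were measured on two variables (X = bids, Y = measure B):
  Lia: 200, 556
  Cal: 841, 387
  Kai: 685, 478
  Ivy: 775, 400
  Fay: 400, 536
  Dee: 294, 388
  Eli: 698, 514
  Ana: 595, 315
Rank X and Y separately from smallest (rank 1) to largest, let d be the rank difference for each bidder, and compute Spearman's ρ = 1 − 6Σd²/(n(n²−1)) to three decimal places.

-0.429

Ranks of variable 1: 1, 8, 5, 7, 3, 2, 6, 4
Ranks of variable 2: 8, 2, 5, 4, 7, 3, 6, 1
d = r₁ − r₂: -7, 6, 0, 3, -4, -1, 0, 3
d²: 49, 36, 0, 9, 16, 1, 0, 9; Σd² = 120
ρ = 1 − 6·120/(8·63) = 1 − 720/504 = -0.429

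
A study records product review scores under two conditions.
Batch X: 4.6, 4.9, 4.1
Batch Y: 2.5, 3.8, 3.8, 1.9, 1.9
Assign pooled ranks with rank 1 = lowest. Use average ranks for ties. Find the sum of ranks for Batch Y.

Sorted (ascending): 1.9, 1.9, 2.5, 3.8, 3.8, 4.1, 4.6, 4.9
The 2 values of 1.9 occupy positions 1–2 → average rank (1+2)/2 = 1.5.
The 2 values of 3.8 occupy positions 4–5 → average rank (4+5)/2 = 4.5.
Batch Y values → pooled ranks: 2.5→3, 3.8→4.5, 3.8→4.5, 1.9→1.5, 1.9→1.5
Rank sum = 3 + 4.5 + 4.5 + 1.5 + 1.5 = 15

15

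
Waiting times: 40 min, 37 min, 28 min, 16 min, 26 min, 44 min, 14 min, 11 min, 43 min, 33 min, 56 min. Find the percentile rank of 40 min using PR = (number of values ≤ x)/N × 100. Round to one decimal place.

N = 11.
Strictly below 40: 7. Equal to 40: 1.
PR = 8/11 × 100 = 72.7

72.7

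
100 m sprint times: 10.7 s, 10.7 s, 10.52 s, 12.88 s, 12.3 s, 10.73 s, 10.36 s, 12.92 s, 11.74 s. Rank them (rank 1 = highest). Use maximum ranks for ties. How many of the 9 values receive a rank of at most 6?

Sorted (descending): 12.92, 12.88, 12.3, 11.74, 10.73, 10.7, 10.7, 10.52, 10.36
The 2 values of 10.7 occupy positions 6–7 → each gets rank 7.
Ranks ≤ 6: {1, 2, 3, 4, 5} → 5 values.

5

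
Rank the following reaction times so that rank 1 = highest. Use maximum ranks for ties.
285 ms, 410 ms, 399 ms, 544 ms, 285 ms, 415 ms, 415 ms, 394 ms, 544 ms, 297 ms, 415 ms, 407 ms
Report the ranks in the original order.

Sorted (descending): 544, 544, 415, 415, 415, 410, 407, 399, 394, 297, 285, 285
The 2 values of 544 occupy positions 1–2 → each gets rank 2.
The 3 values of 415 occupy positions 3–5 → each gets rank 5.
The 2 values of 285 occupy positions 11–12 → each gets rank 12.

12, 6, 8, 2, 12, 5, 5, 9, 2, 10, 5, 7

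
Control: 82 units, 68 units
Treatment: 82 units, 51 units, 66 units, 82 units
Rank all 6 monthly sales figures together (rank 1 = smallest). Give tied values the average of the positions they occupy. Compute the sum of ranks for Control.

8

Sorted (ascending): 51, 66, 68, 82, 82, 82
The 3 values of 82 occupy positions 4–6 → average rank 5.
Control values → pooled ranks: 82→5, 68→3
Rank sum = 5 + 3 = 8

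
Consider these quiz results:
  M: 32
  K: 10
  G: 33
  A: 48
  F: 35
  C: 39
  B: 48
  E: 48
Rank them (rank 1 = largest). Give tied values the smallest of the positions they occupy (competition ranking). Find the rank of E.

Sorted (descending): 48, 48, 48, 39, 35, 33, 32, 10
The 3 values of 48 occupy positions 1–3 → each gets rank 1.
E has value 48 → rank 1.

1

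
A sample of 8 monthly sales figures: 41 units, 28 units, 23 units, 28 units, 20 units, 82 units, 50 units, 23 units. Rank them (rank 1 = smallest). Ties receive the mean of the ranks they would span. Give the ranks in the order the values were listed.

6, 4.5, 2.5, 4.5, 1, 8, 7, 2.5

Sorted (ascending): 20, 23, 23, 28, 28, 41, 50, 82
The 2 values of 23 occupy positions 2–3 → average rank (2+3)/2 = 2.5.
The 2 values of 28 occupy positions 4–5 → average rank (4+5)/2 = 4.5.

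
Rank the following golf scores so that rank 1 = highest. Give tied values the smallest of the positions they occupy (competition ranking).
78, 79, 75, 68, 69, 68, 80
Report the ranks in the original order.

Sorted (descending): 80, 79, 78, 75, 69, 68, 68
The 2 values of 68 occupy positions 6–7 → each gets rank 6.

3, 2, 4, 6, 5, 6, 1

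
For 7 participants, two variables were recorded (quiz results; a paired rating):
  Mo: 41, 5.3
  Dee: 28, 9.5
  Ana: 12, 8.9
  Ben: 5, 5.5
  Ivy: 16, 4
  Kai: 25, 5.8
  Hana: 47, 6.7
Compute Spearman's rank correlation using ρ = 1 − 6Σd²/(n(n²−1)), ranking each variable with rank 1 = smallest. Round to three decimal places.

0.143

Ranks of variable 1: 6, 5, 2, 1, 3, 4, 7
Ranks of variable 2: 2, 7, 6, 3, 1, 4, 5
d = r₁ − r₂: 4, -2, -4, -2, 2, 0, 2
d²: 16, 4, 16, 4, 4, 0, 4; Σd² = 48
ρ = 1 − 6·48/(7·48) = 1 − 288/336 = 0.143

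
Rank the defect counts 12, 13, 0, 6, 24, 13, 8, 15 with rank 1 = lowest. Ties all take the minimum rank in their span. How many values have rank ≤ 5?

6

Sorted (ascending): 0, 6, 8, 12, 13, 13, 15, 24
The 2 values of 13 occupy positions 5–6 → each gets rank 5.
Ranks ≤ 5: {1, 2, 3, 4, 5, 5} → 6 values.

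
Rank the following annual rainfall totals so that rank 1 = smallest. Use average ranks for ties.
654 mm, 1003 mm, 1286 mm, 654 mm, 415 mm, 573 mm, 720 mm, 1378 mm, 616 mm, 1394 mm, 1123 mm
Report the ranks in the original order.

4.5, 7, 9, 4.5, 1, 2, 6, 10, 3, 11, 8

Sorted (ascending): 415, 573, 616, 654, 654, 720, 1003, 1123, 1286, 1378, 1394
The 2 values of 654 occupy positions 4–5 → average rank (4+5)/2 = 4.5.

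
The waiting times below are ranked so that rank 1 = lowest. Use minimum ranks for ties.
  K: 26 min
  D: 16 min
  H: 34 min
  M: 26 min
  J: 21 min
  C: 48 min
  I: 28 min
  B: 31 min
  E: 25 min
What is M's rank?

4

Sorted (ascending): 16, 21, 25, 26, 26, 28, 31, 34, 48
The 2 values of 26 occupy positions 4–5 → each gets rank 4.
M has value 26 min → rank 4.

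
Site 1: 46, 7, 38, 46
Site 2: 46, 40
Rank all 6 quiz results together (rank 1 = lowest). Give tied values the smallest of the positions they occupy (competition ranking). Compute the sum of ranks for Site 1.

11

Sorted (ascending): 7, 38, 40, 46, 46, 46
The 3 values of 46 occupy positions 4–6 → each gets rank 4.
Site 1 values → pooled ranks: 46→4, 7→1, 38→2, 46→4
Rank sum = 4 + 1 + 2 + 4 = 11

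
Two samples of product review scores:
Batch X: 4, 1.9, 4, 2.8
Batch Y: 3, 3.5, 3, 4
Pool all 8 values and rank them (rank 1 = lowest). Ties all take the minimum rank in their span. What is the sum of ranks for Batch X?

15

Sorted (ascending): 1.9, 2.8, 3, 3, 3.5, 4, 4, 4
The 2 values of 3 occupy positions 3–4 → each gets rank 3.
The 3 values of 4 occupy positions 6–8 → each gets rank 6.
Batch X values → pooled ranks: 4→6, 1.9→1, 4→6, 2.8→2
Rank sum = 6 + 1 + 6 + 2 = 15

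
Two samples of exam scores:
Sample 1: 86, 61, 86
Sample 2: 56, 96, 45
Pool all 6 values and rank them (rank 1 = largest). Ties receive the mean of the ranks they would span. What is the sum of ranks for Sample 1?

9

Sorted (descending): 96, 86, 86, 61, 56, 45
The 2 values of 86 occupy positions 2–3 → average rank (2+3)/2 = 2.5.
Sample 1 values → pooled ranks: 86→2.5, 61→4, 86→2.5
Rank sum = 2.5 + 4 + 2.5 = 9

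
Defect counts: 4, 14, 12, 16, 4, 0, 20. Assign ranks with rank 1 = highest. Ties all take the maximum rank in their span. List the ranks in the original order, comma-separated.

6, 3, 4, 2, 6, 7, 1

Sorted (descending): 20, 16, 14, 12, 4, 4, 0
The 2 values of 4 occupy positions 5–6 → each gets rank 6.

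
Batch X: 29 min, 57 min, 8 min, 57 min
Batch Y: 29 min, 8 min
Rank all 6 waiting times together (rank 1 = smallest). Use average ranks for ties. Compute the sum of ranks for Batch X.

16

Sorted (ascending): 8, 8, 29, 29, 57, 57
The 2 values of 8 occupy positions 1–2 → average rank (1+2)/2 = 1.5.
The 2 values of 29 occupy positions 3–4 → average rank (3+4)/2 = 3.5.
The 2 values of 57 occupy positions 5–6 → average rank (5+6)/2 = 5.5.
Batch X values → pooled ranks: 29→3.5, 57→5.5, 8→1.5, 57→5.5
Rank sum = 3.5 + 5.5 + 1.5 + 5.5 = 16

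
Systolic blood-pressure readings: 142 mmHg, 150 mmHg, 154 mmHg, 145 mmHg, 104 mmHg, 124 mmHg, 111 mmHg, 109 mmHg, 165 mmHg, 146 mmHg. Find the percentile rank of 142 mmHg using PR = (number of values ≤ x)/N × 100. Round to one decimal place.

50.0

N = 10.
Strictly below 142: 4. Equal to 142: 1.
PR = 5/10 × 100 = 50.0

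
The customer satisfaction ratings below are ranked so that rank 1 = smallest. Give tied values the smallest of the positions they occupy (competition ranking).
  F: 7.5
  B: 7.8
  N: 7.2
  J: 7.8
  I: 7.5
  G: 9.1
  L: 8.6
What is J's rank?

4

Sorted (ascending): 7.2, 7.5, 7.5, 7.8, 7.8, 8.6, 9.1
The 2 values of 7.5 occupy positions 2–3 → each gets rank 2.
The 2 values of 7.8 occupy positions 4–5 → each gets rank 4.
J has value 7.8 → rank 4.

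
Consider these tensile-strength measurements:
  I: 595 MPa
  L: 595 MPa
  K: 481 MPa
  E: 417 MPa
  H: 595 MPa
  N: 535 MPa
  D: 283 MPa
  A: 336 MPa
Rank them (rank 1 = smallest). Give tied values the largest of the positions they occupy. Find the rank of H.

Sorted (ascending): 283, 336, 417, 481, 535, 595, 595, 595
The 3 values of 595 occupy positions 6–8 → each gets rank 8.
H has value 595 MPa → rank 8.

8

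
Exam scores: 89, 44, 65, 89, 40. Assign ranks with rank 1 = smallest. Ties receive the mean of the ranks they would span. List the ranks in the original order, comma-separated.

Sorted (ascending): 40, 44, 65, 89, 89
The 2 values of 89 occupy positions 4–5 → average rank (4+5)/2 = 4.5.

4.5, 2, 3, 4.5, 1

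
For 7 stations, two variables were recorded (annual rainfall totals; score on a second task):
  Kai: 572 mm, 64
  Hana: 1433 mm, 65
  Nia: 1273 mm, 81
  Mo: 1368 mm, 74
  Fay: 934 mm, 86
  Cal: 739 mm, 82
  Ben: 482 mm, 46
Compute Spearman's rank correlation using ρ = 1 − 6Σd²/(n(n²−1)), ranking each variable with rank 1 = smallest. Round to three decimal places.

0.321

Ranks of variable 1: 2, 7, 5, 6, 4, 3, 1
Ranks of variable 2: 2, 3, 5, 4, 7, 6, 1
d = r₁ − r₂: 0, 4, 0, 2, -3, -3, 0
d²: 0, 16, 0, 4, 9, 9, 0; Σd² = 38
ρ = 1 − 6·38/(7·48) = 1 − 228/336 = 0.321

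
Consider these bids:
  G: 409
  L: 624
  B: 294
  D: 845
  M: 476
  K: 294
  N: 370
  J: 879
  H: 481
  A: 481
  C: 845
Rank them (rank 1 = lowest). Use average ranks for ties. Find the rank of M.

Sorted (ascending): 294, 294, 370, 409, 476, 481, 481, 624, 845, 845, 879
The 2 values of 294 occupy positions 1–2 → average rank (1+2)/2 = 1.5.
The 2 values of 481 occupy positions 6–7 → average rank (6+7)/2 = 6.5.
The 2 values of 845 occupy positions 9–10 → average rank (9+10)/2 = 9.5.
M has value 476 → rank 5.

5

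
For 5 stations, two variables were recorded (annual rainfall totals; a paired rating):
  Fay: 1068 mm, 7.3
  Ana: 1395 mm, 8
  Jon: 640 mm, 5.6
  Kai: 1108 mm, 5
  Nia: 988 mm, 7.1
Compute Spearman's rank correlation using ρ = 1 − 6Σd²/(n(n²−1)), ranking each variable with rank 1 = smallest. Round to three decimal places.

0.400

Ranks of variable 1: 3, 5, 1, 4, 2
Ranks of variable 2: 4, 5, 2, 1, 3
d = r₁ − r₂: -1, 0, -1, 3, -1
d²: 1, 0, 1, 9, 1; Σd² = 12
ρ = 1 − 6·12/(5·24) = 1 − 72/120 = 0.400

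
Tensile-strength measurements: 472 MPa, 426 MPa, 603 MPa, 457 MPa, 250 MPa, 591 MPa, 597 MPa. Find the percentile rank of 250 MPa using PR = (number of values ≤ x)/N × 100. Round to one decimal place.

14.3

N = 7.
Strictly below 250: 0. Equal to 250: 1.
PR = 1/7 × 100 = 14.3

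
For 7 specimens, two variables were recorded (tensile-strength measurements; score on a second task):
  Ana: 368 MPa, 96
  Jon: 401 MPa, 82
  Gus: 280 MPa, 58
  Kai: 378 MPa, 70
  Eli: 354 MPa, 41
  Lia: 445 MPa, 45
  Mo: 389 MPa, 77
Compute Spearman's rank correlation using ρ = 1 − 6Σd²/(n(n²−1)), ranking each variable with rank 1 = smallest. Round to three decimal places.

Ranks of variable 1: 3, 6, 1, 4, 2, 7, 5
Ranks of variable 2: 7, 6, 3, 4, 1, 2, 5
d = r₁ − r₂: -4, 0, -2, 0, 1, 5, 0
d²: 16, 0, 4, 0, 1, 25, 0; Σd² = 46
ρ = 1 − 6·46/(7·48) = 1 − 276/336 = 0.179

0.179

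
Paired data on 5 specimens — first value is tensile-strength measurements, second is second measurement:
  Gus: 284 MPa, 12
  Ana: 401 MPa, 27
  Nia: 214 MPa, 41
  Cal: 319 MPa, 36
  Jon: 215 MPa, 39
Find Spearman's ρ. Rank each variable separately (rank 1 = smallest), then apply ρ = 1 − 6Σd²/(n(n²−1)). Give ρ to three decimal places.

Ranks of variable 1: 3, 5, 1, 4, 2
Ranks of variable 2: 1, 2, 5, 3, 4
d = r₁ − r₂: 2, 3, -4, 1, -2
d²: 4, 9, 16, 1, 4; Σd² = 34
ρ = 1 − 6·34/(5·24) = 1 − 204/120 = -0.700

-0.700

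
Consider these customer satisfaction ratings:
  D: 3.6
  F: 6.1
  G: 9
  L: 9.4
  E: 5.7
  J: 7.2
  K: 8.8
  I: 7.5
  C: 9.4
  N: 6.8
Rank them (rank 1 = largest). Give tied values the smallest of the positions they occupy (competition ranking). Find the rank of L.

Sorted (descending): 9.4, 9.4, 9, 8.8, 7.5, 7.2, 6.8, 6.1, 5.7, 3.6
The 2 values of 9.4 occupy positions 1–2 → each gets rank 1.
L has value 9.4 → rank 1.

1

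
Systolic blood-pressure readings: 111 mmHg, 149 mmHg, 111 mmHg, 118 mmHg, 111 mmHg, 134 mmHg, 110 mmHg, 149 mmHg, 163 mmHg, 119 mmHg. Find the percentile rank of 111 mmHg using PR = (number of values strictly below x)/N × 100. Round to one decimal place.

10.0

N = 10.
Strictly below 111: 1. Equal to 111: 3.
PR = 1/10 × 100 = 10.0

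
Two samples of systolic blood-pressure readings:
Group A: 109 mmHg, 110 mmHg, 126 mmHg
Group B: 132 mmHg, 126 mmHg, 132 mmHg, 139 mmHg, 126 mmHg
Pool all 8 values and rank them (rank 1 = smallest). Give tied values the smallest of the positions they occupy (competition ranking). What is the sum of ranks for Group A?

6

Sorted (ascending): 109, 110, 126, 126, 126, 132, 132, 139
The 3 values of 126 occupy positions 3–5 → each gets rank 3.
The 2 values of 132 occupy positions 6–7 → each gets rank 6.
Group A values → pooled ranks: 109→1, 110→2, 126→3
Rank sum = 1 + 2 + 3 = 6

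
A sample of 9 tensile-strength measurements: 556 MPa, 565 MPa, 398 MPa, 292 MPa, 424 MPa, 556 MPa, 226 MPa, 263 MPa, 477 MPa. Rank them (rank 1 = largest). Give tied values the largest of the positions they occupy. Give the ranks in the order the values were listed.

3, 1, 6, 7, 5, 3, 9, 8, 4

Sorted (descending): 565, 556, 556, 477, 424, 398, 292, 263, 226
The 2 values of 556 occupy positions 2–3 → each gets rank 3.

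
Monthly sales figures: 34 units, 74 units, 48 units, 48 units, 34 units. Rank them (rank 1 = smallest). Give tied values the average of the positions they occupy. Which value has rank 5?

Sorted (ascending): 34, 34, 48, 48, 74
The 2 values of 34 occupy positions 1–2 → average rank (1+2)/2 = 1.5.
The 2 values of 48 occupy positions 3–4 → average rank (3+4)/2 = 3.5.
Rank 5 → value 74.

74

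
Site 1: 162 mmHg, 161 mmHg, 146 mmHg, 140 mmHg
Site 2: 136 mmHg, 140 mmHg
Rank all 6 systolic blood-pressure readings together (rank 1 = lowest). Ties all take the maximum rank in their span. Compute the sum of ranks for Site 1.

Sorted (ascending): 136, 140, 140, 146, 161, 162
The 2 values of 140 occupy positions 2–3 → each gets rank 3.
Site 1 values → pooled ranks: 162→6, 161→5, 146→4, 140→3
Rank sum = 6 + 5 + 4 + 3 = 18

18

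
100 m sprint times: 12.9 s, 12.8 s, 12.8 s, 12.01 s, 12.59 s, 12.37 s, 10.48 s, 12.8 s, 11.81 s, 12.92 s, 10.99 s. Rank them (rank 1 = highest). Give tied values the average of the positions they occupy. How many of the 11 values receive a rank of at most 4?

Sorted (descending): 12.92, 12.9, 12.8, 12.8, 12.8, 12.59, 12.37, 12.01, 11.81, 10.99, 10.48
The 3 values of 12.8 occupy positions 3–5 → average rank 4.
Ranks ≤ 4: {1, 2, 4, 4, 4} → 5 values.

5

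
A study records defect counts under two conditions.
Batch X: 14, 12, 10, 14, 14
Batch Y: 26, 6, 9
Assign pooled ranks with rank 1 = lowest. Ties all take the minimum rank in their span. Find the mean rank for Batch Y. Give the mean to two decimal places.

Sorted (ascending): 6, 9, 10, 12, 14, 14, 14, 26
The 3 values of 14 occupy positions 5–7 → each gets rank 5.
Batch Y values → pooled ranks: 26→8, 6→1, 9→2
Mean rank = (8 + 1 + 2) / 3 = 3.67

3.67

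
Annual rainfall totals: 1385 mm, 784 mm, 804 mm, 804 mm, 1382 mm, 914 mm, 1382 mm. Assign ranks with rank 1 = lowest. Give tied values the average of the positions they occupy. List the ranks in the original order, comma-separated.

7, 1, 2.5, 2.5, 5.5, 4, 5.5

Sorted (ascending): 784, 804, 804, 914, 1382, 1382, 1385
The 2 values of 804 occupy positions 2–3 → average rank (2+3)/2 = 2.5.
The 2 values of 1382 occupy positions 5–6 → average rank (5+6)/2 = 5.5.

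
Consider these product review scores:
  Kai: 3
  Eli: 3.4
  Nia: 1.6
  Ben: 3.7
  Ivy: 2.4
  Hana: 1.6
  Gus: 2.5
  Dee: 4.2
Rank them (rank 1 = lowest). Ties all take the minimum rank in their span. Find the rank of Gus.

Sorted (ascending): 1.6, 1.6, 2.4, 2.5, 3, 3.4, 3.7, 4.2
The 2 values of 1.6 occupy positions 1–2 → each gets rank 1.
Gus has value 2.5 → rank 4.

4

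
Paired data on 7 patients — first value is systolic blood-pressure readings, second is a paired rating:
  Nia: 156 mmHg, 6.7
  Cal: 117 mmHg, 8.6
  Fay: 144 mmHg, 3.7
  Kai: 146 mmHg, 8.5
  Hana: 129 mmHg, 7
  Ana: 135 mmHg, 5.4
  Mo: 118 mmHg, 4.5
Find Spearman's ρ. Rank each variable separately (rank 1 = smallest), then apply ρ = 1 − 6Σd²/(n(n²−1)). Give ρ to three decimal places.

-0.179

Ranks of variable 1: 7, 1, 5, 6, 3, 4, 2
Ranks of variable 2: 4, 7, 1, 6, 5, 3, 2
d = r₁ − r₂: 3, -6, 4, 0, -2, 1, 0
d²: 9, 36, 16, 0, 4, 1, 0; Σd² = 66
ρ = 1 − 6·66/(7·48) = 1 − 396/336 = -0.179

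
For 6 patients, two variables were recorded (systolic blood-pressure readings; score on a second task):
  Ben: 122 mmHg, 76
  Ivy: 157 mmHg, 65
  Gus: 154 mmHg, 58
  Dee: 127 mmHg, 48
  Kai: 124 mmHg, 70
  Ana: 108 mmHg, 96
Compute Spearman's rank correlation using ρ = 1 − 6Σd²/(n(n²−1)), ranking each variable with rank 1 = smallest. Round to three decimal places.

-0.771

Ranks of variable 1: 2, 6, 5, 4, 3, 1
Ranks of variable 2: 5, 3, 2, 1, 4, 6
d = r₁ − r₂: -3, 3, 3, 3, -1, -5
d²: 9, 9, 9, 9, 1, 25; Σd² = 62
ρ = 1 − 6·62/(6·35) = 1 − 372/210 = -0.771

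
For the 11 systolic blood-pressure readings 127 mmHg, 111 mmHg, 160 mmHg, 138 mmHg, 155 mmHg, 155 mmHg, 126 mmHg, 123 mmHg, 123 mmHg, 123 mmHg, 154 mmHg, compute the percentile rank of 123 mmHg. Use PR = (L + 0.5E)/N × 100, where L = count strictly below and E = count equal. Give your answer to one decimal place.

N = 11.
Strictly below 123: 1. Equal to 123: 3.
PR = (1 + 0.5·3)/11 × 100 = 22.7

22.7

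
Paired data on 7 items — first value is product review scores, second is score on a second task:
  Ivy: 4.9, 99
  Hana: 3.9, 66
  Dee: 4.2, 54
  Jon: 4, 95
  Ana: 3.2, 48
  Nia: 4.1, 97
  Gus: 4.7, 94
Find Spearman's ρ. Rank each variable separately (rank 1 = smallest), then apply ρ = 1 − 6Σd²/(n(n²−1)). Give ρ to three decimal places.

0.607

Ranks of variable 1: 7, 2, 5, 3, 1, 4, 6
Ranks of variable 2: 7, 3, 2, 5, 1, 6, 4
d = r₁ − r₂: 0, -1, 3, -2, 0, -2, 2
d²: 0, 1, 9, 4, 0, 4, 4; Σd² = 22
ρ = 1 − 6·22/(7·48) = 1 − 132/336 = 0.607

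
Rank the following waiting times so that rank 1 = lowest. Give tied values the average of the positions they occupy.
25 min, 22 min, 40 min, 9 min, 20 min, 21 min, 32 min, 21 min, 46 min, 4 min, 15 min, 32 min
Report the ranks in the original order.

Sorted (ascending): 4, 9, 15, 20, 21, 21, 22, 25, 32, 32, 40, 46
The 2 values of 21 occupy positions 5–6 → average rank (5+6)/2 = 5.5.
The 2 values of 32 occupy positions 9–10 → average rank (9+10)/2 = 9.5.

8, 7, 11, 2, 4, 5.5, 9.5, 5.5, 12, 1, 3, 9.5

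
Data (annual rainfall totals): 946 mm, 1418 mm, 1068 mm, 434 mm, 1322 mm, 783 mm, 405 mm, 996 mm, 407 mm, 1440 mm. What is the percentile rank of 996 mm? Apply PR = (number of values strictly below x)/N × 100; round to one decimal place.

50.0

N = 10.
Strictly below 996: 5. Equal to 996: 1.
PR = 5/10 × 100 = 50.0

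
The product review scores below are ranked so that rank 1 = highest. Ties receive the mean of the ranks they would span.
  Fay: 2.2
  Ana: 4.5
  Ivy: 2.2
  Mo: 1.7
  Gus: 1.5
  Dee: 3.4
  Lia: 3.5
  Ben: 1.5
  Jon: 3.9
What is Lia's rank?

Sorted (descending): 4.5, 3.9, 3.5, 3.4, 2.2, 2.2, 1.7, 1.5, 1.5
The 2 values of 2.2 occupy positions 5–6 → average rank (5+6)/2 = 5.5.
The 2 values of 1.5 occupy positions 8–9 → average rank (8+9)/2 = 8.5.
Lia has value 3.5 → rank 3.

3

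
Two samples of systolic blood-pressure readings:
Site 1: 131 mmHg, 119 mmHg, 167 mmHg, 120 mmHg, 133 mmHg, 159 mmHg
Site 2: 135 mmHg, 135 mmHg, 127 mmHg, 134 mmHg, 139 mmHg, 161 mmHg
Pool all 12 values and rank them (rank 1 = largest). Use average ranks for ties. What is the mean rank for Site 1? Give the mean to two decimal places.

7.33

Sorted (descending): 167, 161, 159, 139, 135, 135, 134, 133, 131, 127, 120, 119
The 2 values of 135 occupy positions 5–6 → average rank (5+6)/2 = 5.5.
Site 1 values → pooled ranks: 131→9, 119→12, 167→1, 120→11, 133→8, 159→3
Mean rank = (9 + 12 + 1 + 11 + 8 + 3) / 6 = 7.33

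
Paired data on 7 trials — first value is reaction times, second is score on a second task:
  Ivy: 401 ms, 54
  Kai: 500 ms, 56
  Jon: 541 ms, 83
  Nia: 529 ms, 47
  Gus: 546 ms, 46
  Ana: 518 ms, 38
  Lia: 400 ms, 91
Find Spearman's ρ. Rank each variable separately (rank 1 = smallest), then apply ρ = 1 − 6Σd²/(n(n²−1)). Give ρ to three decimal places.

Ranks of variable 1: 2, 3, 6, 5, 7, 4, 1
Ranks of variable 2: 4, 5, 6, 3, 2, 1, 7
d = r₁ − r₂: -2, -2, 0, 2, 5, 3, -6
d²: 4, 4, 0, 4, 25, 9, 36; Σd² = 82
ρ = 1 − 6·82/(7·48) = 1 − 492/336 = -0.464

-0.464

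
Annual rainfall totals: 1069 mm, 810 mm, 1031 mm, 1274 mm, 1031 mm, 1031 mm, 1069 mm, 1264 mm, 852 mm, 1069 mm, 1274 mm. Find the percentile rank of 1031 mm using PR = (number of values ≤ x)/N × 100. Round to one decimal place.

45.5

N = 11.
Strictly below 1031: 2. Equal to 1031: 3.
PR = 5/11 × 100 = 45.5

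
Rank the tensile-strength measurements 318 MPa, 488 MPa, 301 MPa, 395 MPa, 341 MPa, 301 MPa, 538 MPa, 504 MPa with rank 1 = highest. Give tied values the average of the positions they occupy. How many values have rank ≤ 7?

Sorted (descending): 538, 504, 488, 395, 341, 318, 301, 301
The 2 values of 301 occupy positions 7–8 → average rank (7+8)/2 = 7.5.
Ranks ≤ 7: {1, 2, 3, 4, 5, 6} → 6 values.

6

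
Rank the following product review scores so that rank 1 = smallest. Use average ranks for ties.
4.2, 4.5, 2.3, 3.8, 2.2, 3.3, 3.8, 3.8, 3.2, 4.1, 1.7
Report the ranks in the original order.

Sorted (ascending): 1.7, 2.2, 2.3, 3.2, 3.3, 3.8, 3.8, 3.8, 4.1, 4.2, 4.5
The 3 values of 3.8 occupy positions 6–8 → average rank 7.

10, 11, 3, 7, 2, 5, 7, 7, 4, 9, 1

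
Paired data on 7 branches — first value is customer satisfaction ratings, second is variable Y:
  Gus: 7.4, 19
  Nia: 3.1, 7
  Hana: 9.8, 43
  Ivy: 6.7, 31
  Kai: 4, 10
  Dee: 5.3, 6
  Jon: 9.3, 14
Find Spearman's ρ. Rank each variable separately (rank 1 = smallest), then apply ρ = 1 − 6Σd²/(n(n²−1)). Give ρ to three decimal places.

0.750

Ranks of variable 1: 5, 1, 7, 4, 2, 3, 6
Ranks of variable 2: 5, 2, 7, 6, 3, 1, 4
d = r₁ − r₂: 0, -1, 0, -2, -1, 2, 2
d²: 0, 1, 0, 4, 1, 4, 4; Σd² = 14
ρ = 1 − 6·14/(7·48) = 1 − 84/336 = 0.750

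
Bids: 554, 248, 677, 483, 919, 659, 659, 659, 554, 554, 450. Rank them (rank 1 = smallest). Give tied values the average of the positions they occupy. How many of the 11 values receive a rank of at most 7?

6

Sorted (ascending): 248, 450, 483, 554, 554, 554, 659, 659, 659, 677, 919
The 3 values of 554 occupy positions 4–6 → average rank 5.
The 3 values of 659 occupy positions 7–9 → average rank 8.
Ranks ≤ 7: {1, 2, 3, 5, 5, 5} → 6 values.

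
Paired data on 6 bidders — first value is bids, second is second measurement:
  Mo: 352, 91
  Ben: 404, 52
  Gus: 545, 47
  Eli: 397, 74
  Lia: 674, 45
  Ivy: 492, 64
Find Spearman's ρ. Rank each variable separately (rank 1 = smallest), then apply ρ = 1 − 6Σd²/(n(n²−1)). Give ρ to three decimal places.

Ranks of variable 1: 1, 3, 5, 2, 6, 4
Ranks of variable 2: 6, 3, 2, 5, 1, 4
d = r₁ − r₂: -5, 0, 3, -3, 5, 0
d²: 25, 0, 9, 9, 25, 0; Σd² = 68
ρ = 1 − 6·68/(6·35) = 1 − 408/210 = -0.943

-0.943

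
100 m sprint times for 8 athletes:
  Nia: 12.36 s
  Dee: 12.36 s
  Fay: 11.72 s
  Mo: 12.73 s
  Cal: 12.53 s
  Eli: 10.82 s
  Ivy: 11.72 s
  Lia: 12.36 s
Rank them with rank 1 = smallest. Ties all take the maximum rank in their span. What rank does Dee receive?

6

Sorted (ascending): 10.82, 11.72, 11.72, 12.36, 12.36, 12.36, 12.53, 12.73
The 2 values of 11.72 occupy positions 2–3 → each gets rank 3.
The 3 values of 12.36 occupy positions 4–6 → each gets rank 6.
Dee has value 12.36 s → rank 6.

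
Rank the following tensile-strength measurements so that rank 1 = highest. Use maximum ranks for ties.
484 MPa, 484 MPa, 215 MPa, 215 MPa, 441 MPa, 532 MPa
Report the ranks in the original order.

3, 3, 6, 6, 4, 1

Sorted (descending): 532, 484, 484, 441, 215, 215
The 2 values of 484 occupy positions 2–3 → each gets rank 3.
The 2 values of 215 occupy positions 5–6 → each gets rank 6.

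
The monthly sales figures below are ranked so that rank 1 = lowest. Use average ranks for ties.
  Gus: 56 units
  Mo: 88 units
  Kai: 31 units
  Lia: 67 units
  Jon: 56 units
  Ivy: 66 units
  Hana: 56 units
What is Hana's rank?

3

Sorted (ascending): 31, 56, 56, 56, 66, 67, 88
The 3 values of 56 occupy positions 2–4 → average rank 3.
Hana has value 56 units → rank 3.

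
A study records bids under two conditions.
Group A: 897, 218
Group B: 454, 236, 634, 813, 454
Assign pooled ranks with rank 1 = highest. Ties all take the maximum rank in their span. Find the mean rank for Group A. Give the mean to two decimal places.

4.00

Sorted (descending): 897, 813, 634, 454, 454, 236, 218
The 2 values of 454 occupy positions 4–5 → each gets rank 5.
Group A values → pooled ranks: 897→1, 218→7
Mean rank = (1 + 7) / 2 = 4.00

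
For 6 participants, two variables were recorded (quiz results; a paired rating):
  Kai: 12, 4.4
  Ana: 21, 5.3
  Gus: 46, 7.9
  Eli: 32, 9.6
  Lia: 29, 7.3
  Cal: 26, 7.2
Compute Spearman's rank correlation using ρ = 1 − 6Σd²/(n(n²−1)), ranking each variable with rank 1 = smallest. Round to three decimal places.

Ranks of variable 1: 1, 2, 6, 5, 4, 3
Ranks of variable 2: 1, 2, 5, 6, 4, 3
d = r₁ − r₂: 0, 0, 1, -1, 0, 0
d²: 0, 0, 1, 1, 0, 0; Σd² = 2
ρ = 1 − 6·2/(6·35) = 1 − 12/210 = 0.943

0.943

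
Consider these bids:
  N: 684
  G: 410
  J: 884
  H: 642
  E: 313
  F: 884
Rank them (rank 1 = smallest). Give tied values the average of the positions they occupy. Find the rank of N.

Sorted (ascending): 313, 410, 642, 684, 884, 884
The 2 values of 884 occupy positions 5–6 → average rank (5+6)/2 = 5.5.
N has value 684 → rank 4.

4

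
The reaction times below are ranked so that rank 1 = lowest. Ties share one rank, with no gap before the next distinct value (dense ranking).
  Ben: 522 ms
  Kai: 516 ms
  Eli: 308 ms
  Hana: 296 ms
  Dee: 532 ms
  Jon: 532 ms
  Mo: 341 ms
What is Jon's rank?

6

Sorted (ascending): 296, 308, 341, 516, 522, 532, 532
The 2 values of 532 share dense rank 6.
Remaining distinct values take the next consecutive integers.
Jon has value 532 ms → rank 6.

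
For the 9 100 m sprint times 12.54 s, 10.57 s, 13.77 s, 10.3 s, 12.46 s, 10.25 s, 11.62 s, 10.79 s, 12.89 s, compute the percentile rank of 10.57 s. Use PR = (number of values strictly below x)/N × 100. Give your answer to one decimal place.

N = 9.
Strictly below 10.57: 2. Equal to 10.57: 1.
PR = 2/9 × 100 = 22.2

22.2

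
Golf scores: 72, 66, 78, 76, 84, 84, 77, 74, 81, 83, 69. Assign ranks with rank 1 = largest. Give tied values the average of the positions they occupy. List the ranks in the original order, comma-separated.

9, 11, 5, 7, 1.5, 1.5, 6, 8, 4, 3, 10

Sorted (descending): 84, 84, 83, 81, 78, 77, 76, 74, 72, 69, 66
The 2 values of 84 occupy positions 1–2 → average rank (1+2)/2 = 1.5.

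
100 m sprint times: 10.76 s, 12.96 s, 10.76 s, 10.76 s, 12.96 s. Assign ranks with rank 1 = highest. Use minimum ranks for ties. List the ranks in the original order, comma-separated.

Sorted (descending): 12.96, 12.96, 10.76, 10.76, 10.76
The 2 values of 12.96 occupy positions 1–2 → each gets rank 1.
The 3 values of 10.76 occupy positions 3–5 → each gets rank 3.

3, 1, 3, 3, 1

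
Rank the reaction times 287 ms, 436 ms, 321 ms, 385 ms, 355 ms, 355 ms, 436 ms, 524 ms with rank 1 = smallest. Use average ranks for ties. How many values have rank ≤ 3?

2

Sorted (ascending): 287, 321, 355, 355, 385, 436, 436, 524
The 2 values of 355 occupy positions 3–4 → average rank (3+4)/2 = 3.5.
The 2 values of 436 occupy positions 6–7 → average rank (6+7)/2 = 6.5.
Ranks ≤ 3: {1, 2} → 2 values.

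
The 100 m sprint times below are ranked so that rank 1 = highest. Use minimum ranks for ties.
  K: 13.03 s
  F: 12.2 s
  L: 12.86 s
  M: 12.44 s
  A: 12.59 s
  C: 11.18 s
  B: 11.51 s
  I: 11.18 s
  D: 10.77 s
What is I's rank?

7

Sorted (descending): 13.03, 12.86, 12.59, 12.44, 12.2, 11.51, 11.18, 11.18, 10.77
The 2 values of 11.18 occupy positions 7–8 → each gets rank 7.
I has value 11.18 s → rank 7.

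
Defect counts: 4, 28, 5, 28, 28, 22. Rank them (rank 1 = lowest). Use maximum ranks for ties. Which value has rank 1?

4

Sorted (ascending): 4, 5, 22, 28, 28, 28
The 3 values of 28 occupy positions 4–6 → each gets rank 6.
Rank 1 → value 4.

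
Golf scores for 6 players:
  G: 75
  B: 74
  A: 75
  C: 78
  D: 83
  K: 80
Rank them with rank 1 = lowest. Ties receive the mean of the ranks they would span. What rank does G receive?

Sorted (ascending): 74, 75, 75, 78, 80, 83
The 2 values of 75 occupy positions 2–3 → average rank (2+3)/2 = 2.5.
G has value 75 → rank 2.5.

2.5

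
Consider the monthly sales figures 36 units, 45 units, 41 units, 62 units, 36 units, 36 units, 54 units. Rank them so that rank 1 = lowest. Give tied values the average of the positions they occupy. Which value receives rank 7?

62

Sorted (ascending): 36, 36, 36, 41, 45, 54, 62
The 3 values of 36 occupy positions 1–3 → average rank 2.
Rank 7 → value 62.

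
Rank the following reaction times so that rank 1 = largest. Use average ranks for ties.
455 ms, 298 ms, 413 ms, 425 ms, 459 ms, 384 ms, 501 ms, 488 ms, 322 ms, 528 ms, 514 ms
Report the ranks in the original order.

6, 11, 8, 7, 5, 9, 3, 4, 10, 1, 2

Sorted (descending): 528, 514, 501, 488, 459, 455, 425, 413, 384, 322, 298
No ties — each value takes its position as its rank.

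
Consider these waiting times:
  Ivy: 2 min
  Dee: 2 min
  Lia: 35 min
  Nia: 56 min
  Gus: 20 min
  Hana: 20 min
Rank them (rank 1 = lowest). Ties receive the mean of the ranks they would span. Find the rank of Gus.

3.5

Sorted (ascending): 2, 2, 20, 20, 35, 56
The 2 values of 2 occupy positions 1–2 → average rank (1+2)/2 = 1.5.
The 2 values of 20 occupy positions 3–4 → average rank (3+4)/2 = 3.5.
Gus has value 20 min → rank 3.5.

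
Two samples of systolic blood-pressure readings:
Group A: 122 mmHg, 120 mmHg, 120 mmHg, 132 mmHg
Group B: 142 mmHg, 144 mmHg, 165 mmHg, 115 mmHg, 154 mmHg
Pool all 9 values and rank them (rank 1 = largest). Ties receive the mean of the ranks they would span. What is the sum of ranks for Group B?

Sorted (descending): 165, 154, 144, 142, 132, 122, 120, 120, 115
The 2 values of 120 occupy positions 7–8 → average rank (7+8)/2 = 7.5.
Group B values → pooled ranks: 142→4, 144→3, 165→1, 115→9, 154→2
Rank sum = 4 + 3 + 1 + 9 + 2 = 19

19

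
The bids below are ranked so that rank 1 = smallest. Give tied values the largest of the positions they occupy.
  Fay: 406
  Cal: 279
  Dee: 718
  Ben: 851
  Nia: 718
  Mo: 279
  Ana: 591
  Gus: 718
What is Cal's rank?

2

Sorted (ascending): 279, 279, 406, 591, 718, 718, 718, 851
The 2 values of 279 occupy positions 1–2 → each gets rank 2.
The 3 values of 718 occupy positions 5–7 → each gets rank 7.
Cal has value 279 → rank 2.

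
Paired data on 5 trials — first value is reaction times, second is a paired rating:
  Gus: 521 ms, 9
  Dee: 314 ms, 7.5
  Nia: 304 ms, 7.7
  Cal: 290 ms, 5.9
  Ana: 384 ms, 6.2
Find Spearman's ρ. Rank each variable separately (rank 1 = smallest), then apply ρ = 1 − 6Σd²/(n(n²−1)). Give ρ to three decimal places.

0.600

Ranks of variable 1: 5, 3, 2, 1, 4
Ranks of variable 2: 5, 3, 4, 1, 2
d = r₁ − r₂: 0, 0, -2, 0, 2
d²: 0, 0, 4, 0, 4; Σd² = 8
ρ = 1 − 6·8/(5·24) = 1 − 48/120 = 0.600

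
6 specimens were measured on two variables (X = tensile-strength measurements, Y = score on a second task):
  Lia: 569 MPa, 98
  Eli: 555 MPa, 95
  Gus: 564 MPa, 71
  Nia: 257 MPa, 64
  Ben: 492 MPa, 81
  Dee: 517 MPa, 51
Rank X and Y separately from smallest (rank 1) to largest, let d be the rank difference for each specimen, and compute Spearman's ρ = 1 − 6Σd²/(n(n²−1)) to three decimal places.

Ranks of variable 1: 6, 4, 5, 1, 2, 3
Ranks of variable 2: 6, 5, 3, 2, 4, 1
d = r₁ − r₂: 0, -1, 2, -1, -2, 2
d²: 0, 1, 4, 1, 4, 4; Σd² = 14
ρ = 1 − 6·14/(6·35) = 1 − 84/210 = 0.600

0.600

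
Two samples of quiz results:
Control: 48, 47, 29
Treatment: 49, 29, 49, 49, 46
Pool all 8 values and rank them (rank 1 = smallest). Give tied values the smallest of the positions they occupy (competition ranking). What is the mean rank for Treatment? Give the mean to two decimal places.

Sorted (ascending): 29, 29, 46, 47, 48, 49, 49, 49
The 2 values of 29 occupy positions 1–2 → each gets rank 1.
The 3 values of 49 occupy positions 6–8 → each gets rank 6.
Treatment values → pooled ranks: 49→6, 29→1, 49→6, 49→6, 46→3
Mean rank = (6 + 1 + 6 + 6 + 3) / 5 = 4.40

4.40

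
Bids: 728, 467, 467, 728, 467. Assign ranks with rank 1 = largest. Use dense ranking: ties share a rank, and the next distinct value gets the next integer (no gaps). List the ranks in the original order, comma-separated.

Sorted (descending): 728, 728, 467, 467, 467
The 2 values of 728 share dense rank 1.
The 3 values of 467 share dense rank 2.

1, 2, 2, 1, 2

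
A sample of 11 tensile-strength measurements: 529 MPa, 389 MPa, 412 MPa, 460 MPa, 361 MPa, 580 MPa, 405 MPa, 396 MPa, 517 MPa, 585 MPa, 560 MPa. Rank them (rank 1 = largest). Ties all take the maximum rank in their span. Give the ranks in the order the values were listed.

Sorted (descending): 585, 580, 560, 529, 517, 460, 412, 405, 396, 389, 361
No ties — each value takes its position as its rank.

4, 10, 7, 6, 11, 2, 8, 9, 5, 1, 3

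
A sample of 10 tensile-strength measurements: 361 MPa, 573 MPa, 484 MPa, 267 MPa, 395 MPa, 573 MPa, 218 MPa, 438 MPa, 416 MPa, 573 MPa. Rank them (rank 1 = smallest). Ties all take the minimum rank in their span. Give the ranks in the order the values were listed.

3, 8, 7, 2, 4, 8, 1, 6, 5, 8

Sorted (ascending): 218, 267, 361, 395, 416, 438, 484, 573, 573, 573
The 3 values of 573 occupy positions 8–10 → each gets rank 8.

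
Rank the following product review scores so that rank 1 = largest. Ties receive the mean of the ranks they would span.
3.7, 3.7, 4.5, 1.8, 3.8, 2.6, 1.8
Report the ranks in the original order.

Sorted (descending): 4.5, 3.8, 3.7, 3.7, 2.6, 1.8, 1.8
The 2 values of 3.7 occupy positions 3–4 → average rank (3+4)/2 = 3.5.
The 2 values of 1.8 occupy positions 6–7 → average rank (6+7)/2 = 6.5.

3.5, 3.5, 1, 6.5, 2, 5, 6.5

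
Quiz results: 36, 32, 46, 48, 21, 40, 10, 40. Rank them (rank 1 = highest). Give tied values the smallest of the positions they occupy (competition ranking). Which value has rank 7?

Sorted (descending): 48, 46, 40, 40, 36, 32, 21, 10
The 2 values of 40 occupy positions 3–4 → each gets rank 3.
Rank 7 → value 21.

21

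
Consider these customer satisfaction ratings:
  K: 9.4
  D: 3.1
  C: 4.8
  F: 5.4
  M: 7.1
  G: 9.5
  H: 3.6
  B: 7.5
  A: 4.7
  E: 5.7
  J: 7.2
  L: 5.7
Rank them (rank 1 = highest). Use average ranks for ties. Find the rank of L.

Sorted (descending): 9.5, 9.4, 7.5, 7.2, 7.1, 5.7, 5.7, 5.4, 4.8, 4.7, 3.6, 3.1
The 2 values of 5.7 occupy positions 6–7 → average rank (6+7)/2 = 6.5.
L has value 5.7 → rank 6.5.

6.5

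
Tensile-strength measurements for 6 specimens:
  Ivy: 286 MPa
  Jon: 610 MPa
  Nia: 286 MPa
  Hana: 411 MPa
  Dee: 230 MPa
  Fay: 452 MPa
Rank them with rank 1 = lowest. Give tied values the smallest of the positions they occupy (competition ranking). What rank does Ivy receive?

Sorted (ascending): 230, 286, 286, 411, 452, 610
The 2 values of 286 occupy positions 2–3 → each gets rank 2.
Ivy has value 286 MPa → rank 2.

2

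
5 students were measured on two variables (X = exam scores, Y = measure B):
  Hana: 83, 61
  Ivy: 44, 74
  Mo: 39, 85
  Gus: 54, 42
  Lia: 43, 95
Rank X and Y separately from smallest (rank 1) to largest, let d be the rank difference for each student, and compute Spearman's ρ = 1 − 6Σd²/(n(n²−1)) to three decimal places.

-0.800

Ranks of variable 1: 5, 3, 1, 4, 2
Ranks of variable 2: 2, 3, 4, 1, 5
d = r₁ − r₂: 3, 0, -3, 3, -3
d²: 9, 0, 9, 9, 9; Σd² = 36
ρ = 1 − 6·36/(5·24) = 1 − 216/120 = -0.800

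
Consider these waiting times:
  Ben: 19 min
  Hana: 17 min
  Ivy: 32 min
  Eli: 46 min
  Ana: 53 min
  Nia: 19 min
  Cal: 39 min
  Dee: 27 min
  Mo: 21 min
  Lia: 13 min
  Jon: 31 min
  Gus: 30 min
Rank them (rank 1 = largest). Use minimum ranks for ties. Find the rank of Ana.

Sorted (descending): 53, 46, 39, 32, 31, 30, 27, 21, 19, 19, 17, 13
The 2 values of 19 occupy positions 9–10 → each gets rank 9.
Ana has value 53 min → rank 1.

1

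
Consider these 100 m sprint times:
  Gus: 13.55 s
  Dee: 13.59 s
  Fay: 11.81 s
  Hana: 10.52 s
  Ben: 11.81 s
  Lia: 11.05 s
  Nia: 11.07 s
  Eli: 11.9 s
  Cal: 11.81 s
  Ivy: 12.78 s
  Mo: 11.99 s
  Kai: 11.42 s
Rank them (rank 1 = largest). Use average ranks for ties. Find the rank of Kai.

9

Sorted (descending): 13.59, 13.55, 12.78, 11.99, 11.9, 11.81, 11.81, 11.81, 11.42, 11.07, 11.05, 10.52
The 3 values of 11.81 occupy positions 6–8 → average rank 7.
Kai has value 11.42 s → rank 9.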